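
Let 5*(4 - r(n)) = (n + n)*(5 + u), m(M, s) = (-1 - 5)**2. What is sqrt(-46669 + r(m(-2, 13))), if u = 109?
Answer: 3*I*sqrt(134185)/5 ≈ 219.79*I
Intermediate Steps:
m(M, s) = 36 (m(M, s) = (-6)**2 = 36)
r(n) = 4 - 228*n/5 (r(n) = 4 - (n + n)*(5 + 109)/5 = 4 - 2*n*114/5 = 4 - 228*n/5)
sqrt(-46669 + r(m(-2, 13))) = sqrt(-46669 + (4 - 228/5*36)) = sqrt(-46669 + (4 - 8208/5)) = sqrt(-46669 - 8188/5) = sqrt(-241533/5) = 3*I*sqrt(134185)/5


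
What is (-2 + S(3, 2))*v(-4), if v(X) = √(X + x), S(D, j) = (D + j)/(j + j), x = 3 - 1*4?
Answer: -3*I*√5/4 ≈ -1.6771*I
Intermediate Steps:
x = -1 (x = 3 - 4 = -1)
S(D, j) = (D + j)/(2*j) (S(D, j) = (D + j)/((2*j)) = (D + j)*(1/(2*j)) = (D + j)/(2*j))
v(X) = √(-1 + X) (v(X) = √(X - 1) = √(-1 + X))
(-2 + S(3, 2))*v(-4) = (-2 + (½)*(3 + 2)/2)*√(-1 - 4) = (-2 + (½)*(½)*5)*√(-5) = (-2 + 5/4)*(I*√5) = -3*I*√5/4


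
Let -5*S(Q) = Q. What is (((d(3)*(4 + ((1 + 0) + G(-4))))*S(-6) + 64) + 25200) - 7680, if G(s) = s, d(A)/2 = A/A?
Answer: 87932/5 ≈ 17586.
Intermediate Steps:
d(A) = 2 (d(A) = 2*(A/A) = 2*1 = 2)
S(Q) = -Q/5
(((d(3)*(4 + ((1 + 0) + G(-4))))*S(-6) + 64) + 25200) - 7680 = (((2*(4 + ((1 + 0) - 4)))*(-⅕*(-6)) + 64) + 25200) - 7680 = (((2*(4 + (1 - 4)))*(6/5) + 64) + 25200) - 7680 = (((2*(4 - 3))*(6/5) + 64) + 25200) - 7680 = (((2*1)*(6/5) + 64) + 25200) - 7680 = ((2*(6/5) + 64) + 25200) - 7680 = ((12/5 + 64) + 25200) - 7680 = (332/5 + 25200) - 7680 = 126332/5 - 7680 = 87932/5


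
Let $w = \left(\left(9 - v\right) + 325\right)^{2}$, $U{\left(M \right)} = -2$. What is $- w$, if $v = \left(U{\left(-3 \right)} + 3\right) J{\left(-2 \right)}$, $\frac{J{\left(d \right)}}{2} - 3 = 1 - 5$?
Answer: $-112896$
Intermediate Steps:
$J{\left(d \right)} = -2$ ($J{\left(d \right)} = 6 + 2 \left(1 - 5\right) = 6 + 2 \left(-4\right) = 6 - 8 = -2$)
$v = -2$ ($v = \left(-2 + 3\right) \left(-2\right) = 1 \left(-2\right) = -2$)
$w = 112896$ ($w = \left(\left(9 - -2\right) + 325\right)^{2} = \left(\left(9 + 2\right) + 325\right)^{2} = \left(11 + 325\right)^{2} = 336^{2} = 112896$)
$- w = \left(-1\right) 112896 = -112896$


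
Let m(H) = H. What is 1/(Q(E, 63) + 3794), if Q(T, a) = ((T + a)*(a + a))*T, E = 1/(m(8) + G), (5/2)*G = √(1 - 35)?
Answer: 4*(-183*I + 20*√34)/(7*(-510369*I + 49030*√34)) ≈ 0.00021163 + 1.2024e-5*I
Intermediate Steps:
G = 2*I*√34/5 (G = 2*√(1 - 35)/5 = 2*√(-34)/5 = 2*(I*√34)/5 = 2*I*√34/5 ≈ 2.3324*I)
E = 1/(8 + 2*I*√34/5) ≈ 0.11521 - 0.033588*I
Q(T, a) = 2*T*a*(T + a) (Q(T, a) = ((T + a)*(2*a))*T = (2*a*(T + a))*T = 2*T*a*(T + a))
1/(Q(E, 63) + 3794) = 1/(2*(25/217 - 5*I*√34/868)*63*((25/217 - 5*I*√34/868) + 63) + 3794) = 1/(2*(25/217 - 5*I*√34/868)*63*(13696/217 - 5*I*√34/868) + 3794) = 1/(126*(25/217 - 5*I*√34/868)*(13696/217 - 5*I*√34/868) + 3794) = 1/(3794 + 126*(25/217 - 5*I*√34/868)*(13696/217 - 5*I*√34/868))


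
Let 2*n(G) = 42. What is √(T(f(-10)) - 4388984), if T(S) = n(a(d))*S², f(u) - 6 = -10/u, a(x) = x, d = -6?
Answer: 19*I*√12155 ≈ 2094.7*I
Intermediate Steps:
f(u) = 6 - 10/u
n(G) = 21 (n(G) = (½)*42 = 21)
T(S) = 21*S²
√(T(f(-10)) - 4388984) = √(21*(6 - 10/(-10))² - 4388984) = √(21*(6 - 10*(-⅒))² - 4388984) = √(21*(6 + 1)² - 4388984) = √(21*7² - 4388984) = √(21*49 - 4388984) = √(1029 - 4388984) = √(-4387955) = 19*I*√12155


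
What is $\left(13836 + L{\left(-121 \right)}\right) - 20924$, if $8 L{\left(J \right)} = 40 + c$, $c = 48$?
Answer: $-7077$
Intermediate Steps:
$L{\left(J \right)} = 11$ ($L{\left(J \right)} = \frac{40 + 48}{8} = \frac{1}{8} \cdot 88 = 11$)
$\left(13836 + L{\left(-121 \right)}\right) - 20924 = \left(13836 + 11\right) - 20924 = 13847 - 20924 = -7077$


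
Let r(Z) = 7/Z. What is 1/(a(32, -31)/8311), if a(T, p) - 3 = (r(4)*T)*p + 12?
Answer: -8311/1721 ≈ -4.8292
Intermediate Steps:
a(T, p) = 15 + 7*T*p/4 (a(T, p) = 3 + (((7/4)*T)*p + 12) = 3 + (((7*(¼))*T)*p + 12) = 3 + ((7*T/4)*p + 12) = 3 + (7*T*p/4 + 12) = 3 + (12 + 7*T*p/4) = 15 + 7*T*p/4)
1/(a(32, -31)/8311) = 1/((15 + (7/4)*32*(-31))/8311) = 1/((15 - 1736)*(1/8311)) = 1/(-1721*1/8311) = 1/(-1721/8311) = -8311/1721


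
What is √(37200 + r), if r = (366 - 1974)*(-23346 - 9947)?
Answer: 2*√13393086 ≈ 7319.3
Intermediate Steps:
r = 53535144 (r = -1608*(-33293) = 53535144)
√(37200 + r) = √(37200 + 53535144) = √53572344 = 2*√13393086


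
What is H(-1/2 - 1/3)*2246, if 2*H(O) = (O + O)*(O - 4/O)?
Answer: -133637/18 ≈ -7424.3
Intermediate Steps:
H(O) = O*(O - 4/O) (H(O) = ((O + O)*(O - 4/O))/2 = ((2*O)*(O - 4/O))/2 = (2*O*(O - 4/O))/2 = O*(O - 4/O))
H(-1/2 - 1/3)*2246 = (-4 + (-1/2 - 1/3)**2)*2246 = (-4 + (-5/6)**2)*2246 = (-4 + 25/36)*2246 = -119/36*2246 = -133637/18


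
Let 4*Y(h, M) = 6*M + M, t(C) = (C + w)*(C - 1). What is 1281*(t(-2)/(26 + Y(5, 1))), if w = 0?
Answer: 10248/37 ≈ 276.97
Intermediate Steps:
t(C) = C*(-1 + C) (t(C) = (C + 0)*(C - 1) = C*(-1 + C))
Y(h, M) = 7*M/4 (Y(h, M) = (6*M + M)/4 = (7*M)/4 = 7*M/4)
1281*(t(-2)/(26 + Y(5, 1))) = 1281*((-2*(-1 - 2))/(26 + (7/4)*1)) = 1281*((-2*(-3))/(26 + 7/4)) = 1281*(6/(111/4)) = 1281*(6*(4/111)) = 1281*(8/37) = 10248/37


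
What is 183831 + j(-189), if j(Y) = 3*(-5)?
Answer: 183816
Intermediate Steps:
j(Y) = -15
183831 + j(-189) = 183831 - 15 = 183816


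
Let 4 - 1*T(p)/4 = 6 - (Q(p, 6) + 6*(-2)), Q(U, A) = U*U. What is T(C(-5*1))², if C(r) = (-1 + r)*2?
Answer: 270400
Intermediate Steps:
Q(U, A) = U²
C(r) = -2 + 2*r
T(p) = -56 + 4*p² (T(p) = 16 - 4*(6 - (p² + 6*(-2))) = 16 - 4*(6 - (p² - 12)) = 16 - 4*(6 - (-12 + p²)) = 16 - 4*(6 + (12 - p²)) = 16 - 4*(18 - p²) = 16 + (-72 + 4*p²) = -56 + 4*p²)
T(C(-5*1))² = (-56 + 4*(-2 + 2*(-5*1))²)² = (-56 + 4*(-2 + 2*(-5))²)² = (-56 + 4*(-2 - 10)²)² = (-56 + 4*(-12)²)² = (-56 + 4*144)² = (-56 + 576)² = 520² = 270400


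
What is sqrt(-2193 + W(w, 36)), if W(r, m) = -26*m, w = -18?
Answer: I*sqrt(3129) ≈ 55.937*I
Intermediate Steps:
sqrt(-2193 + W(w, 36)) = sqrt(-2193 - 26*36) = sqrt(-2193 - 936) = sqrt(-3129) = I*sqrt(3129)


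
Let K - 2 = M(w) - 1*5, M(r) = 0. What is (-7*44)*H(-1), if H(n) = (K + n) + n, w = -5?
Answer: 1540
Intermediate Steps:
K = -3 (K = 2 + (0 - 1*5) = 2 + (0 - 5) = 2 - 5 = -3)
H(n) = -3 + 2*n (H(n) = (-3 + n) + n = -3 + 2*n)
(-7*44)*H(-1) = (-7*44)*(-3 + 2*(-1)) = -308*(-3 - 2) = -308*(-5) = 1540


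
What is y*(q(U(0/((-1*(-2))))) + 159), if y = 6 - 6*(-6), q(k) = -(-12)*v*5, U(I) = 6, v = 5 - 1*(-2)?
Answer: 24318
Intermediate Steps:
v = 7 (v = 5 + 2 = 7)
q(k) = 420 (q(k) = -(-12)*7*5 = -3*(-28)*5 = 84*5 = 420)
y = 42 (y = 6 + 36 = 42)
y*(q(U(0/((-1*(-2))))) + 159) = 42*(420 + 159) = 42*579 = 24318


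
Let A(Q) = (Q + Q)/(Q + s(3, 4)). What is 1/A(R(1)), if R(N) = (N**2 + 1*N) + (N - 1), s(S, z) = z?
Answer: 3/2 ≈ 1.5000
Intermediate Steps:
R(N) = -1 + N**2 + 2*N (R(N) = (N**2 + N) + (-1 + N) = (N + N**2) + (-1 + N) = -1 + N**2 + 2*N)
A(Q) = 2*Q/(4 + Q) (A(Q) = (Q + Q)/(Q + 4) = (2*Q)/(4 + Q) = 2*Q/(4 + Q))
1/A(R(1)) = 1/(2*(-1 + 1**2 + 2*1)/(4 + (-1 + 1**2 + 2*1))) = 1/(2*(-1 + 1 + 2)/(4 + (-1 + 1 + 2))) = 1/(2*2/(4 + 2)) = 1/(2*2/6) = 1/(2*2*(1/6)) = 1/(2/3) = 3/2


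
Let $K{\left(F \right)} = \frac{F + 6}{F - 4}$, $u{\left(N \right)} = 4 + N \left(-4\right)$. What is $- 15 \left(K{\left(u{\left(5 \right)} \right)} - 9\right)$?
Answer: $\frac{255}{2} \approx 127.5$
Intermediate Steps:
$u{\left(N \right)} = 4 - 4 N$
$K{\left(F \right)} = \frac{6 + F}{-4 + F}$
$- 15 \left(K{\left(u{\left(5 \right)} \right)} - 9\right) = - 15 \left(\frac{6 + \left(4 - 20\right)}{-4 + \left(4 - 20\right)} - 9\right) = - 15 \left(\frac{6 - 16}{-4 - 16} - 9\right) = - 15 \left(\frac{1}{-20} \left(-10\right) - 9\right) = - 15 \left(\left(- \frac{1}{20}\right) \left(-10\right) - 9\right) = - 15 \left(\frac{1}{2} - 9\right) = \left(-15\right) \left(- \frac{17}{2}\right) = \frac{255}{2}$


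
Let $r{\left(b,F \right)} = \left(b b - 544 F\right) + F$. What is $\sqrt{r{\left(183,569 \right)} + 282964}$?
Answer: $\sqrt{7486} \approx 86.522$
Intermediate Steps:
$r{\left(b,F \right)} = b^{2} - 543 F$ ($r{\left(b,F \right)} = \left(b^{2} - 544 F\right) + F = b^{2} - 543 F$)
$\sqrt{r{\left(183,569 \right)} + 282964} = \sqrt{\left(183^{2} - 308967\right) + 282964} = \sqrt{\left(33489 - 308967\right) + 282964} = \sqrt{-275478 + 282964} = \sqrt{7486}$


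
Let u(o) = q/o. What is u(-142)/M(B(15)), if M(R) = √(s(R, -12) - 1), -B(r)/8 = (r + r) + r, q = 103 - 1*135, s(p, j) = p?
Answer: -16*I/1349 ≈ -0.011861*I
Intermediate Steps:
q = -32 (q = 103 - 135 = -32)
B(r) = -24*r (B(r) = -8*((r + r) + r) = -8*(2*r + r) = -24*r)
M(R) = √(-1 + R) (M(R) = √(R - 1) = √(-1 + R))
u(o) = -32/o
u(-142)/M(B(15)) = (-32/(-142))/(√(-1 - 24*15)) = (-32*(-1/142))/(√(-1 - 360)) = 16/(71*(√(-361))) = 16/(71*((19*I))) = 16*(-I/19)/71 = -16*I/1349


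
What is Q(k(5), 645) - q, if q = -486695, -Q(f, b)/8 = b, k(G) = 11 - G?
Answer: 481535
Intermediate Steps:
Q(f, b) = -8*b
Q(k(5), 645) - q = -8*645 - 1*(-486695) = -5160 + 486695 = 481535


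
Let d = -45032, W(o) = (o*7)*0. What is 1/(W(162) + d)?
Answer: -1/45032 ≈ -2.2206e-5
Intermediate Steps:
W(o) = 0 (W(o) = (7*o)*0 = 0)
1/(W(162) + d) = 1/(0 - 45032) = 1/(-45032) = -1/45032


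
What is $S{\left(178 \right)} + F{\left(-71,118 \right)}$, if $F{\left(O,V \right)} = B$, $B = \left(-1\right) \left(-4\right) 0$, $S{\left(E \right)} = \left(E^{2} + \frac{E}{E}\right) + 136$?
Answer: $31821$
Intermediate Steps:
$S{\left(E \right)} = 137 + E^{2}$ ($S{\left(E \right)} = \left(E^{2} + 1\right) + 136 = \left(1 + E^{2}\right) + 136 = 137 + E^{2}$)
$B = 0$ ($B = 4 \cdot 0 = 0$)
$F{\left(O,V \right)} = 0$
$S{\left(178 \right)} + F{\left(-71,118 \right)} = \left(137 + 178^{2}\right) + 0 = \left(137 + 31684\right) + 0 = 31821 + 0 = 31821$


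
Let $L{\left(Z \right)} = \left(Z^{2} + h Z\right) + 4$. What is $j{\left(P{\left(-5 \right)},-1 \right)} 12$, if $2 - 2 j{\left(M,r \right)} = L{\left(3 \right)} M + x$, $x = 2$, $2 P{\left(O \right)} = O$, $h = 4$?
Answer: $375$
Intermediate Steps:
$L{\left(Z \right)} = 4 + Z^{2} + 4 Z$ ($L{\left(Z \right)} = \left(Z^{2} + 4 Z\right) + 4 = 4 + Z^{2} + 4 Z$)
$P{\left(O \right)} = \frac{O}{2}$
$j{\left(M,r \right)} = - \frac{25 M}{2}$ ($j{\left(M,r \right)} = 1 - \frac{\left(4 + 3^{2} + 4 \cdot 3\right) M + 2}{2} = 1 - \frac{\left(4 + 9 + 12\right) M + 2}{2} = 1 - \frac{25 M + 2}{2} = 1 - \frac{2 + 25 M}{2} = 1 - \left(1 + \frac{25 M}{2}\right) = - \frac{25 M}{2}$)
$j{\left(P{\left(-5 \right)},-1 \right)} 12 = - \frac{25 \cdot \frac{1}{2} \left(-5\right)}{2} \cdot 12 = \left(- \frac{25}{2}\right) \left(- \frac{5}{2}\right) 12 = \frac{125}{4} \cdot 12 = 375$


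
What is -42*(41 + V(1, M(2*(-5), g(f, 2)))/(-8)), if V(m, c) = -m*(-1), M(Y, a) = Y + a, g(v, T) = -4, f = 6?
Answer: -6867/4 ≈ -1716.8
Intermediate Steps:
V(m, c) = m (V(m, c) = -(-1)*m = m)
-42*(41 + V(1, M(2*(-5), g(f, 2)))/(-8)) = -42*(41 + 1/(-8)) = -42*(41 + 1*(-⅛)) = -42*(41 - ⅛) = -42*327/8 = -6867/4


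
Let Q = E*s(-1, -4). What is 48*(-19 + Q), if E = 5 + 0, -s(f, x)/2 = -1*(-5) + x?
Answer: -1392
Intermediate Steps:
s(f, x) = -10 - 2*x (s(f, x) = -2*(-1*(-5) + x) = -2*(5 + x) = -10 - 2*x)
E = 5
Q = -10 (Q = 5*(-10 - 2*(-4)) = 5*(-10 + 8) = 5*(-2) = -10)
48*(-19 + Q) = 48*(-19 - 10) = 48*(-29) = -1392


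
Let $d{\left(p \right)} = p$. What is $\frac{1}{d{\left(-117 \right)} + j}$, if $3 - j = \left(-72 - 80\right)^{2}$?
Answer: $- \frac{1}{23218} \approx -4.307 \cdot 10^{-5}$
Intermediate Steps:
$j = -23101$ ($j = 3 - \left(-72 - 80\right)^{2} = 3 - \left(-152\right)^{2} = 3 - 23104 = -23101$)
$\frac{1}{d{\left(-117 \right)} + j} = \frac{1}{-117 - 23101} = \frac{1}{-23218} = - \frac{1}{23218}$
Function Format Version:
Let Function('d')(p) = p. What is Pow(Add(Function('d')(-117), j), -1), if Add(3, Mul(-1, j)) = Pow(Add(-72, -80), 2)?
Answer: Rational(-1, 23218) ≈ -4.3070e-5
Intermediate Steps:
j = -23101 (j = Add(3, Mul(-1, Pow(Add(-72, -80), 2))) = Add(3, Mul(-1, Pow(-152, 2))) = Add(3, Mul(-1, 23104)) = Add(3, -23104) = -23101)
Pow(Add(Function('d')(-117), j), -1) = Pow(Add(-117, -23101), -1) = Pow(-23218, -1) = Rational(-1, 23218)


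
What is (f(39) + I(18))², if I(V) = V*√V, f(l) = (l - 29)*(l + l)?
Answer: 614232 + 84240*√2 ≈ 7.3337e+5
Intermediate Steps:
f(l) = 2*l*(-29 + l) (f(l) = (-29 + l)*(2*l) = 2*l*(-29 + l))
I(V) = V^(3/2)
(f(39) + I(18))² = (2*39*(-29 + 39) + 18^(3/2))² = (2*39*10 + 54*√2)² = (780 + 54*√2)²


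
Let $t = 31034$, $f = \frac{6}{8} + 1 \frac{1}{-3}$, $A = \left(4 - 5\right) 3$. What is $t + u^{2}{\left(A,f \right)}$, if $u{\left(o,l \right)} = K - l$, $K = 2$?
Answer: $\frac{4469257}{144} \approx 31037.0$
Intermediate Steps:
$A = -3$ ($A = \left(-1\right) 3 = -3$)
$f = \frac{5}{12}$ ($f = 6 \cdot \frac{1}{8} + 1 \left(- \frac{1}{3}\right) = \frac{3}{4} - \frac{1}{3} = \frac{5}{12} \approx 0.41667$)
$u{\left(o,l \right)} = 2 - l$
$t + u^{2}{\left(A,f \right)} = 31034 + \left(2 - \frac{5}{12}\right)^{2} = 31034 + \left(\frac{19}{12}\right)^{2} = 31034 + \frac{361}{144} = \frac{4469257}{144}$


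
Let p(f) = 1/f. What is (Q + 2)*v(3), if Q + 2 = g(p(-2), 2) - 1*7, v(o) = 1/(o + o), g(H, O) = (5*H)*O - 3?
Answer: -5/2 ≈ -2.5000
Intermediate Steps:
g(H, O) = -3 + 5*H*O (g(H, O) = 5*H*O - 3 = -3 + 5*H*O)
v(o) = 1/(2*o)
Q = -17 (Q = -2 + ((-3 + 5*2/(-2)) - 1*7) = -2 + ((-3 + 5*(-1/2)*2) - 7) = -2 + ((-3 - 5) - 7) = -2 + (-8 - 7) = -2 - 15 = -17)
(Q + 2)*v(3) = (-17 + 2)*((1/2)/3) = -15/(2*3) = -15*1/6 = -5/2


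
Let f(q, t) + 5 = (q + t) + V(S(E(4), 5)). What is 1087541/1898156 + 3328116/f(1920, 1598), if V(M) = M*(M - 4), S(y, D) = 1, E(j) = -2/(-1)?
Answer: 81039751577/85417020 ≈ 948.75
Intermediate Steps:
E(j) = 2 (E(j) = -2*(-1) = 2)
V(M) = M*(-4 + M)
f(q, t) = -8 + q + t (f(q, t) = -5 + ((q + t) + 1*(-4 + 1)) = -5 + ((q + t) + 1*(-3)) = -5 + ((q + t) - 3) = -5 + (-3 + q + t) = -8 + q + t)
1087541/1898156 + 3328116/f(1920, 1598) = 1087541/1898156 + 3328116/(-8 + 1920 + 1598) = 1087541*(1/1898156) + 3328116/3510 = 83657/146012 + 3328116*(1/3510) = 83657/146012 + 554686/585 = 81039751577/85417020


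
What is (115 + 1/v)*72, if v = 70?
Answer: 289836/35 ≈ 8281.0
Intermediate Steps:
(115 + 1/v)*72 = (115 + 1/70)*72 = (8051/70)*72 = 289836/35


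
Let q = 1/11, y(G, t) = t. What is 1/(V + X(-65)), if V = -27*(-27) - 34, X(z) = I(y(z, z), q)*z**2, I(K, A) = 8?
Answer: 1/34495 ≈ 2.8990e-5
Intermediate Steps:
q = 1/11 ≈ 0.090909
X(z) = 8*z**2
V = 695 (V = 729 - 34 = 695)
1/(V + X(-65)) = 1/(695 + 8*(-65)**2) = 1/(695 + 8*4225) = 1/(695 + 33800) = 1/34495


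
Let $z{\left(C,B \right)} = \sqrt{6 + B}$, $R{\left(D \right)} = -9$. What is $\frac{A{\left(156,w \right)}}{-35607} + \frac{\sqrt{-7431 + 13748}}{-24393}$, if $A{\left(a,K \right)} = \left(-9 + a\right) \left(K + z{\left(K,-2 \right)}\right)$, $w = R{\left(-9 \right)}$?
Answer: $\frac{343}{11869} - \frac{\sqrt{6317}}{24393} \approx 0.025641$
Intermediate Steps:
$w = -9$
$A{\left(a,K \right)} = \left(-9 + a\right) \left(2 + K\right)$ ($A{\left(a,K \right)} = \left(-9 + a\right) \left(K + \sqrt{6 - 2}\right) = \left(-9 + a\right) \left(K + \sqrt{4}\right) = \left(-9 + a\right) \left(K + 2\right) = \left(-9 + a\right) \left(2 + K\right)$)
$\frac{A{\left(156,w \right)}}{-35607} + \frac{\sqrt{-7431 + 13748}}{-24393} = \frac{-18 - -81 + 2 \cdot 156 - 1404}{-35607} + \frac{\sqrt{-7431 + 13748}}{-24393} = \left(-18 + 81 + 312 - 1404\right) \left(- \frac{1}{35607}\right) + \sqrt{6317} \left(- \frac{1}{24393}\right) = \left(-1029\right) \left(- \frac{1}{35607}\right) - \frac{\sqrt{6317}}{24393} = \frac{343}{11869} - \frac{\sqrt{6317}}{24393}$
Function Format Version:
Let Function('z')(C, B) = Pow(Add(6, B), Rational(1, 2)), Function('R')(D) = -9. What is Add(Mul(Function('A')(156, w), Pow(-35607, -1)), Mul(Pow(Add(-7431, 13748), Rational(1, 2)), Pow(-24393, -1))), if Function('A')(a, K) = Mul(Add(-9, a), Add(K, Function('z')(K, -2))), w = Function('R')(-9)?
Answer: Add(Rational(343, 11869), Mul(Rational(-1, 24393), Pow(6317, Rational(1, 2)))) ≈ 0.025641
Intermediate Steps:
w = -9
Function('A')(a, K) = Mul(Add(-9, a), Add(2, K)) (Function('A')(a, K) = Mul(Add(-9, a), Add(K, Pow(Add(6, -2), Rational(1, 2)))) = Mul(Add(-9, a), Add(K, Pow(4, Rational(1, 2)))) = Mul(Add(-9, a), Add(K, 2)) = Mul(Add(-9, a), Add(2, K)))
Add(Mul(Function('A')(156, w), Pow(-35607, -1)), Mul(Pow(Add(-7431, 13748), Rational(1, 2)), Pow(-24393, -1))) = Add(Mul(Add(-18, Mul(-9, -9), Mul(2, 156), Mul(-9, 156)), Pow(-35607, -1)), Mul(Pow(Add(-7431, 13748), Rational(1, 2)), Pow(-24393, -1))) = Add(Mul(Add(-18, 81, 312, -1404), Rational(-1, 35607)), Mul(Pow(6317, Rational(1, 2)), Rational(-1, 24393))) = Add(Mul(-1029, Rational(-1, 35607)), Mul(Rational(-1, 24393), Pow(6317, Rational(1, 2)))) = Add(Rational(343, 11869), Mul(Rational(-1, 24393), Pow(6317, Rational(1, 2))))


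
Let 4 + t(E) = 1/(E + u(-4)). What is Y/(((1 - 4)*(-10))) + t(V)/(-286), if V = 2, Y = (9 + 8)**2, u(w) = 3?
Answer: 20692/2145 ≈ 9.6466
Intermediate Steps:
Y = 289 (Y = 17**2 = 289)
t(E) = -4 + 1/(3 + E) (t(E) = -4 + 1/(E + 3) = -4 + 1/(3 + E))
Y/(((1 - 4)*(-10))) + t(V)/(-286) = 289/(((1 - 4)*(-10))) + ((-11 - 4*2)/(3 + 2))/(-286) = 289/((-3*(-10))) + ((-11 - 8)/5)*(-1/286) = 289/30 + ((1/5)*(-19))*(-1/286) = 289*(1/30) - 19/5*(-1/286) = 289/30 + 19/1430 = 20692/2145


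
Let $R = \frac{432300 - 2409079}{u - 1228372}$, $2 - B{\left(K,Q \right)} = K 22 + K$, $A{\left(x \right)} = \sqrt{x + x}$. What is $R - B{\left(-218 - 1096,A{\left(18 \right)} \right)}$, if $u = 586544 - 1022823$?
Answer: $- \frac{50310435045}{1664651} \approx -30223.0$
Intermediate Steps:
$u = -436279$ ($u = 586544 - 1022823 = -436279$)
$A{\left(x \right)} = \sqrt{2} \sqrt{x}$ ($A{\left(x \right)} = \sqrt{2 x} = \sqrt{2} \sqrt{x}$)
$B{\left(K,Q \right)} = 2 - 23 K$ ($B{\left(K,Q \right)} = 2 - \left(K 22 + K\right) = 2 - \left(22 K + K\right) = 2 - 23 K$)
$R = \frac{1976779}{1664651}$ ($R = \frac{432300 - 2409079}{-436279 - 1228372} = - \frac{1976779}{-1664651} = \left(-1976779\right) \left(- \frac{1}{1664651}\right) = \frac{1976779}{1664651} \approx 1.1875$)
$R - B{\left(-218 - 1096,A{\left(18 \right)} \right)} = \frac{1976779}{1664651} - \left(2 - 23 \left(-218 - 1096\right)\right) = \frac{1976779}{1664651} - \left(2 - -30222\right) = \frac{1976779}{1664651} - \left(2 + 30222\right) = \frac{1976779}{1664651} - 30224 = - \frac{50310435045}{1664651}$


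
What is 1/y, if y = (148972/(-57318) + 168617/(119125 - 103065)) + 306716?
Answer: 460263540/141173828084083 ≈ 3.2603e-6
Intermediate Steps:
y = 141173828084083/460263540 (y = (148972*(-1/57318) + 168617/16060) + 306716 = (-74486/28659 + 168617*(1/16060)) + 306716 = (-74486/28659 + 168617/16060) + 306716 = 3636149443/460263540 + 306716 = 141173828084083/460263540 ≈ 3.0672e+5)
1/y = 1/(141173828084083/460263540) = 460263540/141173828084083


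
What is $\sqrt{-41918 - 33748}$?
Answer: $i \sqrt{75666} \approx 275.07 i$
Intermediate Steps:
$\sqrt{-41918 - 33748} = \sqrt{-75666} = i \sqrt{75666}$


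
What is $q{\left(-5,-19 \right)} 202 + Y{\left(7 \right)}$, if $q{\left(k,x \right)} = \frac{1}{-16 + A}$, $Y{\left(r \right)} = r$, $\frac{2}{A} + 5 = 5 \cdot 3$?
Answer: $- \frac{457}{79} \approx -5.7848$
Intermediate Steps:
$A = \frac{1}{5}$ ($A = \frac{2}{-5 + 5 \cdot 3} = \frac{2}{-5 + 15} = \frac{2}{10} = 2 \cdot \frac{1}{10} = \frac{1}{5} \approx 0.2$)
$q{\left(k,x \right)} = - \frac{5}{79}$ ($q{\left(k,x \right)} = \frac{1}{-16 + \frac{1}{5}} = \frac{1}{- \frac{79}{5}} = - \frac{5}{79}$)
$q{\left(-5,-19 \right)} 202 + Y{\left(7 \right)} = \left(- \frac{5}{79}\right) 202 + 7 = - \frac{1010}{79} + 7 = - \frac{457}{79}$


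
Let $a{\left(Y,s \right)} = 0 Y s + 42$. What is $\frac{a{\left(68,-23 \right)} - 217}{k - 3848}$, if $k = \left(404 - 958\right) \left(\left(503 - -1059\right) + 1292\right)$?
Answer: $\frac{175}{1584964} \approx 0.00011041$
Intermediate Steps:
$a{\left(Y,s \right)} = 42$ ($a{\left(Y,s \right)} = 0 s + 42 = 0 + 42 = 42$)
$k = -1581116$ ($k = - 554 \left(\left(503 + 1059\right) + 1292\right) = - 554 \left(1562 + 1292\right) = \left(-554\right) 2854 = -1581116$)
$\frac{a{\left(68,-23 \right)} - 217}{k - 3848} = \frac{42 - 217}{-1581116 - 3848} = - \frac{175}{-1584964} = \left(-175\right) \left(- \frac{1}{1584964}\right) = \frac{175}{1584964}$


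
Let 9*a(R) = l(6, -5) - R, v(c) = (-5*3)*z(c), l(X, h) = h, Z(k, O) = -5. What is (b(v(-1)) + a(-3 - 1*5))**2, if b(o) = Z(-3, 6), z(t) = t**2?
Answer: 196/9 ≈ 21.778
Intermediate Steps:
v(c) = -15*c**2 (v(c) = (-5*3)*c**2 = -15*c**2)
b(o) = -5
a(R) = -5/9 - R/9 (a(R) = (-5 - R)/9 = -5/9 - R/9)
(b(v(-1)) + a(-3 - 1*5))**2 = (-5 + (-5/9 - (-3 - 1*5)/9))**2 = (-5 + (-5/9 - (-3 - 5)/9))**2 = (-5 + (-5/9 - 1/9*(-8)))**2 = (-5 + (-5/9 + 8/9))**2 = (-5 + 1/3)**2 = (-14/3)**2 = 196/9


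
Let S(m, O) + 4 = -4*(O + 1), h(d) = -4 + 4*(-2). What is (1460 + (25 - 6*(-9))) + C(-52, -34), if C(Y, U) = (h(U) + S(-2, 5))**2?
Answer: 3139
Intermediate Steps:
h(d) = -12 (h(d) = -4 - 8 = -12)
S(m, O) = -8 - 4*O (S(m, O) = -4 - 4*(O + 1) = -4 - 4*(1 + O) = -4 + (-4 - 4*O) = -8 - 4*O)
C(Y, U) = 1600 (C(Y, U) = (-12 + (-8 - 4*5))**2 = (-12 + (-8 - 20))**2 = (-12 - 28)**2 = (-40)**2 = 1600)
(1460 + (25 - 6*(-9))) + C(-52, -34) = (1460 + (25 - 6*(-9))) + 1600 = (1460 + (25 + 54)) + 1600 = (1460 + 79) + 1600 = 1539 + 1600 = 3139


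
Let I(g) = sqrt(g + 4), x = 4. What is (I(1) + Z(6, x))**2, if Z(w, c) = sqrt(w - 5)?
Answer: (1 + sqrt(5))**2 ≈ 10.472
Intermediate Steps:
I(g) = sqrt(4 + g)
Z(w, c) = sqrt(-5 + w)
(I(1) + Z(6, x))**2 = (sqrt(4 + 1) + sqrt(-5 + 6))**2 = (sqrt(5) + sqrt(1))**2 = (sqrt(5) + 1)**2 = (1 + sqrt(5))**2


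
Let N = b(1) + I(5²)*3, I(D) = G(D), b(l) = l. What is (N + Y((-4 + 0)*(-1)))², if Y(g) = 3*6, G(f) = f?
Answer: 8836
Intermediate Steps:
Y(g) = 18
I(D) = D
N = 76 (N = 1 + 5²*3 = 1 + 25*3 = 1 + 75 = 76)
(N + Y((-4 + 0)*(-1)))² = (76 + 18)² = 94² = 8836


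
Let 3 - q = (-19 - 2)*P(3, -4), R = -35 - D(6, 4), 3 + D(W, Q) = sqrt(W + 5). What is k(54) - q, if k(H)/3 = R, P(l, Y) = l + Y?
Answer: -78 - 3*sqrt(11) ≈ -87.950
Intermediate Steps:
D(W, Q) = -3 + sqrt(5 + W) (D(W, Q) = -3 + sqrt(W + 5) = -3 + sqrt(5 + W))
P(l, Y) = Y + l
R = -32 - sqrt(11) (R = -35 - (-3 + sqrt(5 + 6)) = -35 - (-3 + sqrt(11)) = -35 + (3 - sqrt(11)) = -32 - sqrt(11) ≈ -35.317)
q = -18 (q = 3 - (-19 - 2)*(-4 + 3) = 3 - (-21)*(-1) = 3 - 1*21 = 3 - 21 = -18)
k(H) = -96 - 3*sqrt(11) (k(H) = 3*(-32 - sqrt(11)) = -96 - 3*sqrt(11))
k(54) - q = (-96 - 3*sqrt(11)) - 1*(-18) = (-96 - 3*sqrt(11)) + 18 = -78 - 3*sqrt(11)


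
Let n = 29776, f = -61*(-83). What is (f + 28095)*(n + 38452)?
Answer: 2262304024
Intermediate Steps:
f = 5063
(f + 28095)*(n + 38452) = (5063 + 28095)*(29776 + 38452) = 33158*68228 = 2262304024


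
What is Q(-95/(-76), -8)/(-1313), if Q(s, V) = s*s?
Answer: -25/21008 ≈ -0.0011900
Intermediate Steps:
Q(s, V) = s²
Q(-95/(-76), -8)/(-1313) = (-95/(-76))²/(-1313) = (-95*(-1/76))²*(-1/1313) = (5/4)²*(-1/1313) = (25/16)*(-1/1313) = -25/21008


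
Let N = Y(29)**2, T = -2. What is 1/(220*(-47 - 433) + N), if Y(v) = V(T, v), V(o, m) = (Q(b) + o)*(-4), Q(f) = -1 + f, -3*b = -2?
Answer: -9/949616 ≈ -9.4775e-6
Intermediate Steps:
b = 2/3 (b = -1/3*(-2) = 2/3 ≈ 0.66667)
V(o, m) = 4/3 - 4*o (V(o, m) = ((-1 + 2/3) + o)*(-4) = (-1/3 + o)*(-4) = 4/3 - 4*o)
Y(v) = 28/3 (Y(v) = 4/3 - 4*(-2) = 4/3 + 8 = 28/3)
N = 784/9 (N = (28/3)**2 = 784/9 ≈ 87.111)
1/(220*(-47 - 433) + N) = 1/(220*(-47 - 433) + 784/9) = 1/(220*(-480) + 784/9) = 1/(-105600 + 784/9) = 1/(-949616/9) = -9/949616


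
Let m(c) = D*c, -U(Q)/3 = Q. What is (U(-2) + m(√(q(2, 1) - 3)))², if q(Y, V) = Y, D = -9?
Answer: -45 - 108*I ≈ -45.0 - 108.0*I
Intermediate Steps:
U(Q) = -3*Q
m(c) = -9*c
(U(-2) + m(√(q(2, 1) - 3)))² = (-3*(-2) - 9*√(2 - 3))² = (6 - 9*I)²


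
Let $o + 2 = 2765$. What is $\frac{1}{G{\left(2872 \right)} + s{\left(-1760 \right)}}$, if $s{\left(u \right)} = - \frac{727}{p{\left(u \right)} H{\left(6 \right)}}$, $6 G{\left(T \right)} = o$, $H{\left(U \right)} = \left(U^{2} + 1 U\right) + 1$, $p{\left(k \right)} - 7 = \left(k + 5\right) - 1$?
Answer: $\frac{150414}{69267101} \approx 0.0021715$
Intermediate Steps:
$p{\left(k \right)} = 11 + k$ ($p{\left(k \right)} = 7 + \left(\left(k + 5\right) - 1\right) = 7 + \left(\left(5 + k\right) - 1\right) = 7 + \left(4 + k\right) = 11 + k$)
$o = 2763$ ($o = -2 + 2765 = 2763$)
$H{\left(U \right)} = 1 + U + U^{2}$ ($H{\left(U \right)} = \left(U^{2} + U\right) + 1 = \left(U + U^{2}\right) + 1 = 1 + U + U^{2}$)
$G{\left(T \right)} = \frac{921}{2}$ ($G{\left(T \right)} = \frac{1}{6} \cdot 2763 = \frac{921}{2}$)
$s{\left(u \right)} = - \frac{727}{473 + 43 u}$ ($s{\left(u \right)} = - \frac{727}{\left(11 + u\right) \left(1 + 6 + 6^{2}\right)} = - \frac{727}{\left(11 + u\right) \left(1 + 6 + 36\right)} = - \frac{727}{\left(11 + u\right) 43} = - \frac{727}{473 + 43 u}$)
$\frac{1}{G{\left(2872 \right)} + s{\left(-1760 \right)}} = \frac{1}{\frac{921}{2} - \frac{727}{473 + 43 \left(-1760\right)}} = \frac{1}{\frac{921}{2} - \frac{727}{473 - 75680}} = \frac{1}{\frac{921}{2} - \frac{727}{-75207}} = \frac{1}{\frac{921}{2} - - \frac{727}{75207}} = \frac{1}{\frac{921}{2} + \frac{727}{75207}} = \frac{1}{\frac{69267101}{150414}} = \frac{150414}{69267101}$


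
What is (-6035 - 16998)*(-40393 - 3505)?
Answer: 1011102634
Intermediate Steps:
(-6035 - 16998)*(-40393 - 3505) = -23033*(-43898) = 1011102634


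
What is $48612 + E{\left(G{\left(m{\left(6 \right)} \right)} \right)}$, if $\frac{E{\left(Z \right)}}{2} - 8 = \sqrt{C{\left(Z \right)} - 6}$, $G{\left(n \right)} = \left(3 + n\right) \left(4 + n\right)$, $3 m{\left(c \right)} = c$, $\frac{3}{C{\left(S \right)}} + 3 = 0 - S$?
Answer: $48628 + \frac{2 i \sqrt{737}}{11} \approx 48628.0 + 4.936 i$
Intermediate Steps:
$C{\left(S \right)} = \frac{3}{-3 - S}$ ($C{\left(S \right)} = \frac{3}{-3 + \left(0 - S\right)} = \frac{3}{-3 - S}$)
$m{\left(c \right)} = \frac{c}{3}$
$E{\left(Z \right)} = 16 + 2 \sqrt{-6 - \frac{3}{3 + Z}}$ ($E{\left(Z \right)} = 16 + 2 \sqrt{- \frac{3}{3 + Z} - 6} = 16 + 2 \sqrt{-6 - \frac{3}{3 + Z}}$)
$48612 + E{\left(G{\left(m{\left(6 \right)} \right)} \right)} = 48612 + \left(16 + 2 \sqrt{3} \sqrt{\frac{-7 - 2 \left(12 + \left(\frac{1}{3} \cdot 6\right)^{2} + 7 \cdot \frac{1}{3} \cdot 6\right)}{3 + \left(12 + \left(\frac{1}{3} \cdot 6\right)^{2} + 7 \cdot \frac{1}{3} \cdot 6\right)}}\right) = 48612 + \left(16 + 2 \sqrt{3} \sqrt{\frac{-7 - 2 \left(12 + 2^{2} + 7 \cdot 2\right)}{3 + \left(12 + 2^{2} + 7 \cdot 2\right)}}\right) = 48612 + \left(16 + 2 \sqrt{3} \sqrt{\frac{-7 - 2 \left(12 + 4 + 14\right)}{3 + \left(12 + 4 + 14\right)}}\right) = 48612 + \left(16 + 2 \sqrt{3} \sqrt{\frac{-7 - 60}{3 + 30}}\right) = 48612 + \left(16 + 2 \sqrt{3} \sqrt{\frac{-7 - 60}{33}}\right) = 48612 + \left(16 + 2 \sqrt{3} \sqrt{\frac{1}{33} \left(-67\right)}\right) = 48612 + \left(16 + 2 \sqrt{3} \sqrt{- \frac{67}{33}}\right) = 48612 + \left(16 + 2 \sqrt{3} \frac{i \sqrt{2211}}{33}\right) = 48612 + \left(16 + \frac{2 i \sqrt{737}}{11}\right) = 48628 + \frac{2 i \sqrt{737}}{11}$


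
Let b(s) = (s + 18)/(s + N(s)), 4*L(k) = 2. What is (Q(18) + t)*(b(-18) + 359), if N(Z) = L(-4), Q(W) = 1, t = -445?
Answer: -159396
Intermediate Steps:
L(k) = 1/2 (L(k) = (1/4)*2 = 1/2)
N(Z) = 1/2
b(s) = (18 + s)/(1/2 + s) (b(s) = (s + 18)/(s + 1/2) = (18 + s)/(1/2 + s))
(Q(18) + t)*(b(-18) + 359) = (1 - 445)*(2*(18 - 18)/(1 + 2*(-18)) + 359) = -444*(2*0/(1 - 36) + 359) = -444*(2*0/(-35) + 359) = -444*(2*(-1/35)*0 + 359) = -444*(0 + 359) = -444*359 = -159396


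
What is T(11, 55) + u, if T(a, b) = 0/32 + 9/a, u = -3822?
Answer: -42033/11 ≈ -3821.2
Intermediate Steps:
T(a, b) = 9/a (T(a, b) = 0*(1/32) + 9/a = 0 + 9/a = 9/a)
T(11, 55) + u = 9/11 - 3822 = -42033/11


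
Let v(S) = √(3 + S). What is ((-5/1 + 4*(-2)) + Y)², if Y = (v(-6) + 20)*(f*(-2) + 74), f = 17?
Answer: 614569 + 62960*I*√3 ≈ 6.1457e+5 + 1.0905e+5*I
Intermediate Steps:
Y = 800 + 40*I*√3 (Y = (√(3 - 6) + 20)*(17*(-2) + 74) = (√(-3) + 20)*(-34 + 74) = (I*√3 + 20)*40 = (20 + I*√3)*40 = 800 + 40*I*√3 ≈ 800.0 + 69.282*I)
((-5/1 + 4*(-2)) + Y)² = ((-5/1 + 4*(-2)) + (800 + 40*I*√3))² = ((-5*1 - 8) + (800 + 40*I*√3))² = ((-5 - 8) + (800 + 40*I*√3))² = (-13 + (800 + 40*I*√3))² = (787 + 40*I*√3)²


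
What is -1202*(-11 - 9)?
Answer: 24040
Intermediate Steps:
-1202*(-11 - 9) = -1202*(-20) = 24040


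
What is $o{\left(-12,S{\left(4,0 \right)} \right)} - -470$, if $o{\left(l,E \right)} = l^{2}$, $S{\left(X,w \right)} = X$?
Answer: $614$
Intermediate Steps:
$o{\left(-12,S{\left(4,0 \right)} \right)} - -470 = \left(-12\right)^{2} - -470 = 144 + 470 = 614$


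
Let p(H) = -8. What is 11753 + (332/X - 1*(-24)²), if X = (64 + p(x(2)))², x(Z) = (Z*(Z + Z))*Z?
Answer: 8762851/784 ≈ 11177.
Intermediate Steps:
x(Z) = 2*Z³ (x(Z) = (Z*(2*Z))*Z = (2*Z²)*Z = 2*Z³)
X = 3136 (X = (64 - 8)² = 56² = 3136)
11753 + (332/X - 1*(-24)²) = 11753 + (332/3136 - 1*(-24)²) = 11753 + (332*(1/3136) - 1*576) = 11753 + (83/784 - 576) = 11753 - 451501/784 = 8762851/784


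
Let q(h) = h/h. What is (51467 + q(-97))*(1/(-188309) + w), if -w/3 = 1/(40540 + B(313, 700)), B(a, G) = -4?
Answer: -865610269/212035934 ≈ -4.0824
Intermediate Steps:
q(h) = 1
w = -1/13512 (w = -3/(40540 - 4) = -3/40536 = -3*1/40536 = -1/13512 ≈ -7.4008e-5)
(51467 + q(-97))*(1/(-188309) + w) = (51467 + 1)*(1/(-188309) - 1/13512) = 51468*(-1/188309 - 1/13512) = 51468*(-201821/2544431208) = -865610269/212035934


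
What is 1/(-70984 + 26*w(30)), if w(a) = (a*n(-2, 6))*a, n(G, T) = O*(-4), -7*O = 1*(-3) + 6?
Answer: -7/216088 ≈ -3.2394e-5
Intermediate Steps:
O = -3/7 (O = -(1*(-3) + 6)/7 = -(-3 + 6)/7 = -1/7*3 = -3/7 ≈ -0.42857)
n(G, T) = 12/7 (n(G, T) = -3/7*(-4) = 12/7)
w(a) = 12*a**2/7 (w(a) = (a*(12/7))*a = (12*a/7)*a = 12*a**2/7)
1/(-70984 + 26*w(30)) = 1/(-70984 + 26*((12/7)*30**2)) = 1/(-70984 + 26*((12/7)*900)) = 1/(-70984 + 26*(10800/7)) = 1/(-70984 + 280800/7) = 1/(-216088/7) = -7/216088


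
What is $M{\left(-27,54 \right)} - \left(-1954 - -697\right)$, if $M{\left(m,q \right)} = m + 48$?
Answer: $1278$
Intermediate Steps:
$M{\left(m,q \right)} = 48 + m$
$M{\left(-27,54 \right)} - \left(-1954 - -697\right) = \left(48 - 27\right) - \left(-1954 - -697\right) = 21 - \left(-1954 + 697\right) = 21 - -1257 = 21 + 1257 = 1278$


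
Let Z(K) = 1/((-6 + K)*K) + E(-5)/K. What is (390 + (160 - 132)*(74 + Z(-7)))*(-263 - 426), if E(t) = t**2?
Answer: -1627630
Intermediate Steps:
Z(K) = 25/K + 1/(K*(-6 + K)) (Z(K) = 1/((-6 + K)*K) + (-5)**2/K = 1/(K*(-6 + K)) + 25/K = 25/K + 1/(K*(-6 + K)))
(390 + (160 - 132)*(74 + Z(-7)))*(-263 - 426) = (390 + (160 - 132)*(74 + (-149 + 25*(-7))/((-7)*(-6 - 7))))*(-263 - 426) = (390 + 28*(74 - 1/7*(-149 - 175)/(-13)))*(-689) = (390 + 28*(74 - 1/7*(-1/13)*(-324)))*(-689) = (390 + 28*(74 - 324/91))*(-689) = (390 + 28*(6410/91))*(-689) = (390 + 25640/13)*(-689) = (30710/13)*(-689) = -1627630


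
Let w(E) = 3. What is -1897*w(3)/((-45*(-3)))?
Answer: -1897/45 ≈ -42.156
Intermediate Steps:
-1897*w(3)/((-45*(-3))) = -5691/((-45*(-3))) = -5691/135 = -1897*1/45 = -1897/45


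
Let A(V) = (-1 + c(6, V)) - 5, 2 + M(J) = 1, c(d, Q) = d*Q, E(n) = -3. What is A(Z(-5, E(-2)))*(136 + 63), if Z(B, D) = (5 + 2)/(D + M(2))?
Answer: -6567/2 ≈ -3283.5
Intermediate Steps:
c(d, Q) = Q*d
M(J) = -1 (M(J) = -2 + 1 = -1)
Z(B, D) = 7/(-1 + D) (Z(B, D) = (5 + 2)/(D - 1) = 7/(-1 + D))
A(V) = -6 + 6*V (A(V) = (-1 + V*6) - 5 = (-1 + 6*V) - 5 = -6 + 6*V)
A(Z(-5, E(-2)))*(136 + 63) = (-6 + 6*(7/(-1 - 3)))*(136 + 63) = (-6 + 6*(7/(-4)))*199 = (-6 + 6*(7*(-¼)))*199 = (-6 + 6*(-7/4))*199 = (-6 - 21/2)*199 = -33/2*199 = -6567/2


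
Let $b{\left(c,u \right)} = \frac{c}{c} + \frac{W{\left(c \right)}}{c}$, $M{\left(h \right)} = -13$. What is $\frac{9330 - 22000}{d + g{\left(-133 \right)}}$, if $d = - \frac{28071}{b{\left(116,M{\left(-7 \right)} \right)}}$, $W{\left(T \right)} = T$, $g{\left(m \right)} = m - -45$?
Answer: $\frac{25340}{28247} \approx 0.89709$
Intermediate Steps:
$g{\left(m \right)} = 45 + m$ ($g{\left(m \right)} = m + 45 = 45 + m$)
$b{\left(c,u \right)} = 2$ ($b{\left(c,u \right)} = \frac{c}{c} + \frac{c}{c} = 1 + 1 = 2$)
$d = - \frac{28071}{2} \approx -14036.0$
$\frac{9330 - 22000}{d + g{\left(-133 \right)}} = \frac{9330 - 22000}{- \frac{28071}{2} + \left(45 - 133\right)} = - \frac{12670}{- \frac{28071}{2} - 88} = - \frac{12670}{- \frac{28247}{2}} = \left(-12670\right) \left(- \frac{2}{28247}\right) = \frac{25340}{28247}$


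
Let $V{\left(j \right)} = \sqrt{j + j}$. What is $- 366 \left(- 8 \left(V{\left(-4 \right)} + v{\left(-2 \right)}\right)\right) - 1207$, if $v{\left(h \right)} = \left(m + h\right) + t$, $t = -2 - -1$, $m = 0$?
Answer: $-9991 + 5856 i \sqrt{2} \approx -9991.0 + 8281.6 i$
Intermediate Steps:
$V{\left(j \right)} = \sqrt{2} \sqrt{j}$ ($V{\left(j \right)} = \sqrt{2 j} = \sqrt{2} \sqrt{j}$)
$t = -1$ ($t = -2 + 1 = -1$)
$v{\left(h \right)} = -1 + h$ ($v{\left(h \right)} = \left(0 + h\right) - 1 = h - 1 = -1 + h$)
$- 366 \left(- 8 \left(V{\left(-4 \right)} + v{\left(-2 \right)}\right)\right) - 1207 = - 366 \left(- 8 \left(\sqrt{2} \sqrt{-4} - 3\right)\right) - 1207 = - 366 \left(- 8 \left(\sqrt{2} \cdot 2 i - 3\right)\right) - 1207 = - 366 \left(- 8 \left(2 i \sqrt{2} - 3\right)\right) - 1207 = - 366 \left(- 8 \left(-3 + 2 i \sqrt{2}\right)\right) - 1207 = - 366 \left(24 - 16 i \sqrt{2}\right) - 1207 = \left(-8784 + 5856 i \sqrt{2}\right) - 1207 = -9991 + 5856 i \sqrt{2}$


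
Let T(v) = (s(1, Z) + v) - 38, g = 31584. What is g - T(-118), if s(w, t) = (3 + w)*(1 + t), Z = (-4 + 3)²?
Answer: 31732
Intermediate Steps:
Z = 1 (Z = (-1)² = 1)
s(w, t) = (1 + t)*(3 + w)
T(v) = -30 + v (T(v) = ((3 + 1 + 3*1 + 1*1) + v) - 38 = ((3 + 1 + 3 + 1) + v) - 38 = (8 + v) - 38 = -30 + v)
g - T(-118) = 31584 - (-30 - 118) = 31584 - 1*(-148) = 31584 + 148 = 31732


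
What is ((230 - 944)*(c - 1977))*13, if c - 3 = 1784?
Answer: 1763580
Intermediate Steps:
c = 1787 (c = 3 + 1784 = 1787)
((230 - 944)*(c - 1977))*13 = ((230 - 944)*(1787 - 1977))*13 = -714*(-190)*13 = 135660*13 = 1763580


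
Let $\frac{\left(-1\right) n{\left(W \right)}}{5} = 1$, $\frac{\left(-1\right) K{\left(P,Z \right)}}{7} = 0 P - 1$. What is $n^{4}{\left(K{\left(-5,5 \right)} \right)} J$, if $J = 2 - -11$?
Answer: $8125$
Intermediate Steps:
$K{\left(P,Z \right)} = 7$ ($K{\left(P,Z \right)} = - 7 \left(0 P - 1\right) = - 7 \left(0 - 1\right) = \left(-7\right) \left(-1\right) = 7$)
$n{\left(W \right)} = -5$ ($n{\left(W \right)} = \left(-5\right) 1 = -5$)
$J = 13$ ($J = 2 + 11 = 13$)
$n^{4}{\left(K{\left(-5,5 \right)} \right)} J = \left(-5\right)^{4} \cdot 13 = 625 \cdot 13 = 8125$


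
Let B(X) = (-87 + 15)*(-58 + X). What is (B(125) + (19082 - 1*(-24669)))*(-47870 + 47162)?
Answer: -27560316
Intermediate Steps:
B(X) = 4176 - 72*X (B(X) = -72*(-58 + X) = 4176 - 72*X)
(B(125) + (19082 - 1*(-24669)))*(-47870 + 47162) = ((4176 - 72*125) + (19082 - 1*(-24669)))*(-47870 + 47162) = ((4176 - 9000) + (19082 + 24669))*(-708) = (-4824 + 43751)*(-708) = 38927*(-708) = -27560316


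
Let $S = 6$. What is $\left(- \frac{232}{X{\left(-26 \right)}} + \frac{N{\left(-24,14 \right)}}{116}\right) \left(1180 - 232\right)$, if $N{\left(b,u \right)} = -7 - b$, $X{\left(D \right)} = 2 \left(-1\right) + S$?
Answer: $- \frac{1590507}{29} \approx -54845.0$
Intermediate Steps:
$X{\left(D \right)} = 4$ ($X{\left(D \right)} = 2 \left(-1\right) + 6 = -2 + 6 = 4$)
$\left(- \frac{232}{X{\left(-26 \right)}} + \frac{N{\left(-24,14 \right)}}{116}\right) \left(1180 - 232\right) = \left(- \frac{232}{4} + \frac{-7 - -24}{116}\right) \left(1180 - 232\right) = \left(\left(-232\right) \frac{1}{4} + \left(-7 + 24\right) \frac{1}{116}\right) 948 = \left(-58 + 17 \cdot \frac{1}{116}\right) 948 = \left(-58 + \frac{17}{116}\right) 948 = \left(- \frac{6711}{116}\right) 948 = - \frac{1590507}{29}$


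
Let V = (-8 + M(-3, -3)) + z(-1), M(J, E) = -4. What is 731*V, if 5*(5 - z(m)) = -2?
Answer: -24123/5 ≈ -4824.6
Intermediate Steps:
z(m) = 27/5 (z(m) = 5 - ⅕*(-2) = 5 + ⅖ = 27/5)
V = -33/5 (V = (-8 - 4) + 27/5 = -12 + 27/5 = -33/5 ≈ -6.6000)
731*V = 731*(-33/5) = -24123/5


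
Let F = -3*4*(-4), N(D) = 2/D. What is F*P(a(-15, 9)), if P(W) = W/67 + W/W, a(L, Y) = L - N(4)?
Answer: 2472/67 ≈ 36.896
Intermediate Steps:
a(L, Y) = -½ + L (a(L, Y) = L - 2/4 = L - 1*½ = L - ½ = -½ + L)
P(W) = 1 + W/67 (P(W) = W*(1/67) + 1 = W/67 + 1 = 1 + W/67)
F = 48 (F = -12*(-4) = 48)
F*P(a(-15, 9)) = 48*(1 + (-½ - 15)/67) = 48*(1 + (1/67)*(-31/2)) = 48*(1 - 31/134) = 48*(103/134) = 2472/67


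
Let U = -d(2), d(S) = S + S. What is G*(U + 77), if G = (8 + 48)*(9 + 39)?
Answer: 196224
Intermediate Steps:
d(S) = 2*S
G = 2688 (G = 56*48 = 2688)
U = -4 (U = -2*2 = -1*4 = -4)
G*(U + 77) = 2688*(-4 + 77) = 2688*73 = 196224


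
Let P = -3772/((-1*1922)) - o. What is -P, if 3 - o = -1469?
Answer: 1412706/961 ≈ 1470.0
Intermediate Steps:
o = 1472 (o = 3 - 1*(-1469) = 3 + 1469 = 1472)
P = -1412706/961 (P = -3772/((-1*1922)) - 1*1472 = -3772/(-1922) - 1472 = -3772*(-1/1922) - 1472 = 1886/961 - 1472 = -1412706/961 ≈ -1470.0)
-P = -1*(-1412706/961) = 1412706/961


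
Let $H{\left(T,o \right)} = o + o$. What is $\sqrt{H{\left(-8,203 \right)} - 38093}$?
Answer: $13 i \sqrt{223} \approx 194.13 i$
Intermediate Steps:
$H{\left(T,o \right)} = 2 o$
$\sqrt{H{\left(-8,203 \right)} - 38093} = \sqrt{2 \cdot 203 - 38093} = \sqrt{406 - 38093} = \sqrt{-37687} = 13 i \sqrt{223}$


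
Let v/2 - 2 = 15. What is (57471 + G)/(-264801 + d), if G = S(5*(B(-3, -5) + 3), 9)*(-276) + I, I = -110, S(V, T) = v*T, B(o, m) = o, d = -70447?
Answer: 27095/335248 ≈ 0.080821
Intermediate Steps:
v = 34 (v = 4 + 2*15 = 4 + 30 = 34)
S(V, T) = 34*T
G = -84566 (G = (34*9)*(-276) - 110 = 306*(-276) - 110 = -84456 - 110 = -84566)
(57471 + G)/(-264801 + d) = (57471 - 84566)/(-264801 - 70447) = -27095/(-335248) = -27095*(-1/335248) = 27095/335248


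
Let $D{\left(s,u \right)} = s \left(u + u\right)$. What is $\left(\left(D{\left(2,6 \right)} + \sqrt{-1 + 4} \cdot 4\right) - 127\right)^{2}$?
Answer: $10657 - 824 \sqrt{3} \approx 9229.8$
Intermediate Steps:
$D{\left(s,u \right)} = 2 s u$ ($D{\left(s,u \right)} = s 2 u = 2 s u$)
$\left(\left(D{\left(2,6 \right)} + \sqrt{-1 + 4} \cdot 4\right) - 127\right)^{2} = \left(\left(2 \cdot 2 \cdot 6 + \sqrt{-1 + 4} \cdot 4\right) - 127\right)^{2} = \left(\left(24 + \sqrt{3} \cdot 4\right) - 127\right)^{2} = \left(\left(24 + 4 \sqrt{3}\right) - 127\right)^{2} = \left(-103 + 4 \sqrt{3}\right)^{2}$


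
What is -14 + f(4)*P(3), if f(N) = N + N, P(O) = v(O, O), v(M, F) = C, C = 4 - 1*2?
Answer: 2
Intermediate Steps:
C = 2 (C = 4 - 2 = 2)
v(M, F) = 2
P(O) = 2
f(N) = 2*N
-14 + f(4)*P(3) = -14 + (2*4)*2 = -14 + 8*2 = -14 + 16 = 2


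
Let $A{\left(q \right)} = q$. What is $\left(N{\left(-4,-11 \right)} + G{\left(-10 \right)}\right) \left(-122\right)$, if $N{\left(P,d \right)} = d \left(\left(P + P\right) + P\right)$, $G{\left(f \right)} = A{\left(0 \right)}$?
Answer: $-16104$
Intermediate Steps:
$G{\left(f \right)} = 0$
$N{\left(P,d \right)} = 3 P d$ ($N{\left(P,d \right)} = d \left(2 P + P\right) = d 3 P = 3 P d$)
$\left(N{\left(-4,-11 \right)} + G{\left(-10 \right)}\right) \left(-122\right) = \left(3 \left(-4\right) \left(-11\right) + 0\right) \left(-122\right) = \left(132 + 0\right) \left(-122\right) = 132 \left(-122\right) = -16104$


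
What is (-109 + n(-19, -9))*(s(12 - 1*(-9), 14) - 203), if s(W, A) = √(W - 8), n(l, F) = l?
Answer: 25984 - 128*√13 ≈ 25523.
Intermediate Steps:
s(W, A) = √(-8 + W)
(-109 + n(-19, -9))*(s(12 - 1*(-9), 14) - 203) = (-109 - 19)*(√(-8 + (12 - 1*(-9))) - 203) = -128*(√(-8 + (12 + 9)) - 203) = -128*(√(-8 + 21) - 203) = -128*(√13 - 203) = -128*(-203 + √13) = 25984 - 128*√13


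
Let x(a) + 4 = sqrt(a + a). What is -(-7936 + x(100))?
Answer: 7940 - 10*sqrt(2) ≈ 7925.9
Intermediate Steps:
x(a) = -4 + sqrt(2)*sqrt(a) (x(a) = -4 + sqrt(a + a) = -4 + sqrt(2*a) = -4 + sqrt(2)*sqrt(a))
-(-7936 + x(100)) = -(-7936 + (-4 + sqrt(2)*sqrt(100))) = -(-7936 + (-4 + sqrt(2)*10)) = -(-7936 + (-4 + 10*sqrt(2))) = -(-7940 + 10*sqrt(2)) = 7940 - 10*sqrt(2)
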